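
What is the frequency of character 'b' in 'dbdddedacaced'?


Scanning 'dbdddedacaced' for 'b':
  Position 1: 'b' -> MATCH (count: 1)
Total occurrences of 'b': 1

1


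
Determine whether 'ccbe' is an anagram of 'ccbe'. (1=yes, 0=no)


Sort characters of 'ccbe': 'bcce'
Sort characters of 'ccbe': 'bcce'
Sorted forms match -> they ARE anagrams
Result: 1

1


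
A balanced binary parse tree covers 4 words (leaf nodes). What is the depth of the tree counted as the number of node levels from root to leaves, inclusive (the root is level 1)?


In a balanced binary tree with n leaves the deepest leaf is ceil(log2(n)) edges below the root,
so counting node levels inclusive of root and leaves gives ceil(log2(n)) + 1 levels.
log2(4) = 2.0000
ceil(2.0000) = 2
levels = 2 + 1 = 3

3


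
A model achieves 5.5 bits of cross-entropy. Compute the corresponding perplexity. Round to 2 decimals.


Perplexity formula: PP = 2^H
H = 5.5
PP = 2^5.5
Decompose: 2^5.5 = 2^5 * 2^0.5 = 2^5 * sqrt(2)
2^5 = 32, sqrt(2) ~ 1.4142136
PP ~ 32 * 1.4142136 = 45.2548352
Rounded to 2 decimals: 45.25

45.25


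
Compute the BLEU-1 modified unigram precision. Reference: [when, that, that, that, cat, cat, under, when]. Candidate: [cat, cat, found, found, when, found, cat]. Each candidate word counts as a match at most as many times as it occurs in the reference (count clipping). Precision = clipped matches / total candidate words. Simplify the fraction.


Reference word counts: {'cat': 2, 'that': 3, 'under': 1, 'when': 2}
Checking each candidate word (with clipping):
  'cat' -> in reference (ref count 2, used 1/2) -> match (matches: 1)
  'cat' -> in reference (ref count 2, used 2/2) -> match (matches: 2)
  'found' -> not in reference -> no match (matches: 2)
  'found' -> not in reference -> no match (matches: 2)
  'when' -> in reference (ref count 2, used 1/2) -> match (matches: 3)
  'found' -> not in reference -> no match (matches: 3)
  'cat' -> ref count 2 already used up (2/2) -> clipped, no match (matches: 3)
Clipped matches: 3, Candidate length: 7
Precision = 3/7

3/7


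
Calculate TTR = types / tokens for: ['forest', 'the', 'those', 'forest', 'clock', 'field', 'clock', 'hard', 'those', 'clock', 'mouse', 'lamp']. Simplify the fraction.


Tokens: 12
Unique types: ('clock', 'field', 'forest', 'hard', 'lamp', 'mouse', 'the', 'those') = 8
TTR = 8/12
Simplify: divide both by 4 -> 2/3
TTR = 2/3

2/3


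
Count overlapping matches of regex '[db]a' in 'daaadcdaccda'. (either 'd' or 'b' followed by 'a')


Pattern: [db]a means either 'd' or 'b' followed by 'a'.
Scanning 'daaadcdaccda' position-by-position:
  Pos 0: window 'da' -> MATCH
  Pos 1: window 'aa' -> no
  Pos 2: window 'aa' -> no
  Pos 3: window 'ad' -> no
  Pos 4: window 'dc' -> no
  Pos 5: window 'cd' -> no
  Pos 6: window 'da' -> MATCH
  Pos 7: window 'ac' -> no
  Pos 8: window 'cc' -> no
  Pos 9: window 'cd' -> no
  Pos 10: window 'da' -> MATCH
  Pos 11: window 'a' -> no
Total matches: 3

3


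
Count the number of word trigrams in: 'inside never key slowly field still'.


Word trigrams from [6] words:
  Trigram 1: (inside never key)
  Trigram 2: (never key slowly)
  Trigram 3: (key slowly field)
  Trigram 4: (slowly field still)
Total word trigrams: 6 - 2 = 4

4


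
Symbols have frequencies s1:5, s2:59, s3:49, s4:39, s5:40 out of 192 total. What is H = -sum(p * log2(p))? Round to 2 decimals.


Computing entropy H = -sum(p_i * log2(p_i)):
  s1: p = 5/192 = 0.0260, -p*log2(p) = 0.1371
  s2: p = 59/192 = 0.3073, -p*log2(p) = 0.5231
  s3: p = 49/192 = 0.2552, -p*log2(p) = 0.5028
  s4: p = 39/192 = 0.2031, -p*log2(p) = 0.4671
  s5: p = 40/192 = 0.2083, -p*log2(p) = 0.4715
H = sum of terms = 2.1016
Rounded to 2 decimals: 2.10

2.10


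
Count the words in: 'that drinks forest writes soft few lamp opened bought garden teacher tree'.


Counting words by splitting on spaces:
  Word 1: 'that'
  Word 2: 'drinks'
  Word 3: 'forest'
  Word 4: 'writes'
  Word 5: 'soft'
  Word 6: 'few'
  Word 7: 'lamp'
  Word 8: 'opened'
  Word 9: 'bought'
  Word 10: 'garden'
  Word 11: 'teacher'
  Word 12: 'tree'
Total words: 12

12


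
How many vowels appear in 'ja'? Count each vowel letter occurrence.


Scanning each character of 'ja':
  Position 1: 'j' -> consonant (running count: 0)
  Position 2: 'a' -> vowel (running count: 1)
Total vowels: 1

1


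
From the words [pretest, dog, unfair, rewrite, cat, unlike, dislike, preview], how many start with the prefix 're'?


Checking each word for prefix 're':
  'pretest' -> no (count: 0)
  'dog' -> no (count: 0)
  'unfair' -> no (count: 0)
  'rewrite' -> YES, starts with 're' (count: 1)
  'cat' -> no (count: 1)
  'unlike' -> no (count: 1)
  'dislike' -> no (count: 1)
  'preview' -> no (count: 1)
Total with prefix 're': 1

1


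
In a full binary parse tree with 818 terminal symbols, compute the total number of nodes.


Leaf nodes (terminals): 818
Internal nodes = n - 1 = 818 - 1 = 817
Total = leaves + internal = 818 + 817 = 1635

1635


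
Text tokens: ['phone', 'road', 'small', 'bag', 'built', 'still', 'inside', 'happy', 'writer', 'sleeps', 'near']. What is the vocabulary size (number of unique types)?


Listing all tokens and tracking unique types:
  Token 1: 'phone' -> NEW (unique so far: 1)
  Token 2: 'road' -> NEW (unique so far: 2)
  Token 3: 'small' -> NEW (unique so far: 3)
  Token 4: 'bag' -> NEW (unique so far: 4)
  Token 5: 'built' -> NEW (unique so far: 5)
  Token 6: 'still' -> NEW (unique so far: 6)
  Token 7: 'inside' -> NEW (unique so far: 7)
  Token 8: 'happy' -> NEW (unique so far: 8)
  Token 9: 'writer' -> NEW (unique so far: 9)
  Token 10: 'sleeps' -> NEW (unique so far: 10)
  Token 11: 'near' -> NEW (unique so far: 11)
Unique types: ('bag', 'built', 'happy', 'inside', 'near', 'phone', 'road', 'sleeps', 'small', 'still', 'writer')
Vocabulary size: 11

11


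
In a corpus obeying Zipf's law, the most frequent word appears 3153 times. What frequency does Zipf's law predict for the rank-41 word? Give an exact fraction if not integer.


Zipf's law: freq(rank) = f1 / rank
f1 = 3153, rank = 41
freq = 3153 / 41
GCD(3153, 41) = 1
Simplified: 3153/41

3153/41


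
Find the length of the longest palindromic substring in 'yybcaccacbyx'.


Scanning 'yybcaccacbyx' for palindromic substrings.
Substring at positions 1-10: 'ybcaccacby'.
Check: reverse('ybcaccacby') = 'ybcaccacby' -> palindrome confirmed.
Neighbouring characters ('y' / 'x') break symmetry, so it cannot extend further.
No longer palindromic substring exists; longest length = 10

10


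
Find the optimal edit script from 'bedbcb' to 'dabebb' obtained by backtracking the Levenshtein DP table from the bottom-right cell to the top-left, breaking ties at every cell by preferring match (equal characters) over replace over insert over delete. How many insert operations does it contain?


Edit distance = 4. Backtracking from cell (6, 6) with preference match > replace > insert > delete,
then listing the resulting alignment 'bedbcb' -> 'dabebb' left to right:
  Step 1: insert 'd' [insertion #1]
  Step 2: insert 'a' [insertion #2]
  Step 3: keep 'b'
  Step 4: keep 'e'
  Step 5: delete 'd'
  Step 6: keep 'b'
  Step 7: delete 'c'
  Step 8: keep 'b'
Total insertions: 2

2


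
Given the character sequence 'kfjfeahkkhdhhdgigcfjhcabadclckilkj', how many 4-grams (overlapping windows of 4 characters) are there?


String 'kfjfeahkkhdhhdgigcfjhcabadclckilkj' has length L = 34.
Number of overlapping n-grams = L - n + 1
Substituting: 34 - 4 + 1 = 31

31


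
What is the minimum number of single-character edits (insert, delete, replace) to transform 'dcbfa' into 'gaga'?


Building DP table for s1='dcbfa' (len 5) and s2='gaga' (len 4):
       g  a  g  a
    0  1  2  3  4
  d 1  1  2  3  4
  c 2  2  2  3  4
  b 3  3  3  3  4
  f 4  4  4  4  4
  a 5  5  4  5  4
Edit distance = dp[5][4] = 4

4


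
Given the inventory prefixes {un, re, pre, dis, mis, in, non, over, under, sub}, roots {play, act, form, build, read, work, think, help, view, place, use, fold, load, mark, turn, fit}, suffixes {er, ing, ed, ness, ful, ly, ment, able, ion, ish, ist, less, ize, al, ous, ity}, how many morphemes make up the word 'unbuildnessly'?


Segmenting 'unbuildnessly' against the inventory:
  'un' -> prefix (morpheme 1)
  'build' -> root (morpheme 2)
  'ness' -> suffix (morpheme 3)
  'ly' -> suffix (morpheme 4)
Total morphemes: 4

4


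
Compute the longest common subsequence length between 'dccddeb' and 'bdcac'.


DP table for LCS of 'dccddeb' and 'bdcac':
       b  d  c  a  c
    0  0  0  0  0  0
  d 0  0  1  1  1  1
  c 0  0  1  2  2  2
  c 0  0  1  2  2  3
  d 0  0  1  2  2  3
  d 0  0  1  2  2  3
  e 0  0  1  2  2  3
  b 0  1  1  2  2  3
LCS: 'dcc'
LCS length = 3

3


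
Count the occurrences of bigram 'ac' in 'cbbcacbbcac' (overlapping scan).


Scanning 'cbbcacbbcac' for bigram 'ac':
  Position 0: 'cb' -> no
  Position 1: 'bb' -> no
  Position 2: 'bc' -> no
  Position 3: 'ca' -> no
  Position 4: 'ac' -> MATCH
  Position 5: 'cb' -> no
  Position 6: 'bb' -> no
  Position 7: 'bc' -> no
  Position 8: 'ca' -> no
  Position 9: 'ac' -> MATCH
Total matches: 2

2


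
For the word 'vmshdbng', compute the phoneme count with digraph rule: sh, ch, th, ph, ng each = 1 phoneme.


Parsing 'vmshdbng' greedily, digraphs first:
  'v' -> consonant phoneme (phonemes so far: 1)
  'm' -> consonant phoneme (phonemes so far: 2)
  'sh' -> digraph (1 consonant phoneme) (phonemes so far: 3)
  'd' -> consonant phoneme (phonemes so far: 4)
  'b' -> consonant phoneme (phonemes so far: 5)
  'ng' -> digraph (1 consonant phoneme) (phonemes so far: 6)
Total phonemes: 6

6


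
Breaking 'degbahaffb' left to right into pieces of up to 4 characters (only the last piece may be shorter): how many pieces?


'degbahaffb' has 10 characters.
Chunking with max size 4:
  Chunk 1: 'degb' (positions 0-3)
  Chunk 2: 'ahaf' (positions 4-7)
  Chunk 3: 'fb' (positions 8-9)
Total chunks: ceil(10 / 4) = 3

3


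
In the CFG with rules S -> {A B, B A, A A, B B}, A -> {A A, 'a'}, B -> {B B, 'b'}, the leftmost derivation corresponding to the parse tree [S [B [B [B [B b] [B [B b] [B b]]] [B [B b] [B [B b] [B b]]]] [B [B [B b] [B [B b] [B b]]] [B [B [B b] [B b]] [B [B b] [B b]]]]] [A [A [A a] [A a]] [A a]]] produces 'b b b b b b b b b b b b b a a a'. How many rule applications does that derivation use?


Every bracketed nonterminal node [X ...] in the tree is produced by exactly one rule application.
Reading the tree off as a leftmost derivation:
  Step 1: S  =>  B A   (applied S -> B A)
  Step 2: B A  =>  B B A   (applied B -> B B)
  Step 3: B B A  =>  B B B A   (applied B -> B B)
  Step 4: B B B A  =>  B B B B A   (applied B -> B B)
  Step 5: B B B B A  =>  b B B B A   (applied B -> b)
  Step 6: b B B B A  =>  b B B B B A   (applied B -> B B)
  Step 7: b B B B B A  =>  b b B B B A   (applied B -> b)
  Step 8: b b B B B A  =>  b b b B B A   (applied B -> b)
  Step 9: b b b B B A  =>  b b b B B B A   (applied B -> B B)
  Step 10: b b b B B B A  =>  b b b b B B A   (applied B -> b)
  Step 11: b b b b B B A  =>  b b b b B B B A   (applied B -> B B)
  Step 12: b b b b B B B A  =>  b b b b b B B A   (applied B -> b)
  Step 13: b b b b b B B A  =>  b b b b b b B A   (applied B -> b)
  Step 14: b b b b b b B A  =>  b b b b b b B B A   (applied B -> B B)
  Step 15: b b b b b b B B A  =>  b b b b b b B B B A   (applied B -> B B)
  Step 16: b b b b b b B B B A  =>  b b b b b b b B B A   (applied B -> b)
  Step 17: b b b b b b b B B A  =>  b b b b b b b B B B A   (applied B -> B B)
  Step 18: b b b b b b b B B B A  =>  b b b b b b b b B B A   (applied B -> b)
  Step 19: b b b b b b b b B B A  =>  b b b b b b b b b B A   (applied B -> b)
  Step 20: b b b b b b b b b B A  =>  b b b b b b b b b B B A   (applied B -> B B)
  Step 21: b b b b b b b b b B B A  =>  b b b b b b b b b B B B A   (applied B -> B B)
  Step 22: b b b b b b b b b B B B A  =>  b b b b b b b b b b B B A   (applied B -> b)
  Step 23: b b b b b b b b b b B B A  =>  b b b b b b b b b b b B A   (applied B -> b)
  Step 24: b b b b b b b b b b b B A  =>  b b b b b b b b b b b B B A   (applied B -> B B)
  Step 25: b b b b b b b b b b b B B A  =>  b b b b b b b b b b b b B A   (applied B -> b)
  Step 26: b b b b b b b b b b b b B A  =>  b b b b b b b b b b b b b A   (applied B -> b)
  Step 27: b b b b b b b b b b b b b A  =>  b b b b b b b b b b b b b A A   (applied A -> A A)
  Step 28: b b b b b b b b b b b b b A A  =>  b b b b b b b b b b b b b A A A   (applied A -> A A)
  Step 29: b b b b b b b b b b b b b A A A  =>  b b b b b b b b b b b b b a A A   (applied A -> a)
  Step 30: b b b b b b b b b b b b b a A A  =>  b b b b b b b b b b b b b a a A   (applied A -> a)
  Step 31: b b b b b b b b b b b b b a a A  =>  b b b b b b b b b b b b b a a a   (applied A -> a)
Final yield: b b b b b b b b b b b b b a a a
Total rewrite steps: 31

31


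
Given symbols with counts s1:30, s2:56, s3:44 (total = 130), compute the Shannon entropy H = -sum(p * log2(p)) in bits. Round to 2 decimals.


Computing entropy H = -sum(p_i * log2(p_i)):
  s1: p = 30/130 = 0.2308, -p*log2(p) = 0.4882
  s2: p = 56/130 = 0.4308, -p*log2(p) = 0.5234
  s3: p = 44/130 = 0.3385, -p*log2(p) = 0.5290
H = sum of terms = 1.5406
Rounded to 2 decimals: 1.54

1.54


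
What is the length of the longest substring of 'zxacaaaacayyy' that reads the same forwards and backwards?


Scanning 'zxacaaaacayyy' for palindromic substrings.
Substring at positions 2-9: 'acaaaaca'.
Check: reverse('acaaaaca') = 'acaaaaca' -> palindrome confirmed.
Neighbouring characters ('x' / 'y') break symmetry, so it cannot extend further.
No longer palindromic substring exists; longest length = 8

8


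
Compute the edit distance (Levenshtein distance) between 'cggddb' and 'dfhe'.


Building DP table for s1='cggddb' (len 6) and s2='dfhe' (len 4):
       d  f  h  e
    0  1  2  3  4
  c 1  1  2  3  4
  g 2  2  2  3  4
  g 3  3  3  3  4
  d 4  3  4  4  4
  d 5  4  4  5  5
  b 6  5  5  5  6
Edit distance = dp[6][4] = 6

6


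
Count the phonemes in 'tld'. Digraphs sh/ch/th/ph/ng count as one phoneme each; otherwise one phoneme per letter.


Parsing 'tld' greedily, digraphs first:
  't' -> consonant phoneme (phonemes so far: 1)
  'l' -> consonant phoneme (phonemes so far: 2)
  'd' -> consonant phoneme (phonemes so far: 3)
Total phonemes: 3

3


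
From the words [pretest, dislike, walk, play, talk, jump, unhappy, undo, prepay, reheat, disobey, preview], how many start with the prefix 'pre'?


Checking each word for prefix 'pre':
  'pretest' -> YES, starts with 'pre' (count: 1)
  'dislike' -> no (count: 1)
  'walk' -> no (count: 1)
  'play' -> no (count: 1)
  'talk' -> no (count: 1)
  'jump' -> no (count: 1)
  'unhappy' -> no (count: 1)
  'undo' -> no (count: 1)
  'prepay' -> YES, starts with 'pre' (count: 2)
  'reheat' -> no (count: 2)
  'disobey' -> no (count: 2)
  'preview' -> YES, starts with 'pre' (count: 3)
Total with prefix 'pre': 3

3


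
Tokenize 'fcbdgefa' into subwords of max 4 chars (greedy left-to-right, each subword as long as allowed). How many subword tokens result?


'fcbdgefa' has 8 characters.
Chunking with max size 4:
  Chunk 1: 'fcbd' (positions 0-3)
  Chunk 2: 'gefa' (positions 4-7)
Total chunks: ceil(8 / 4) = 2

2


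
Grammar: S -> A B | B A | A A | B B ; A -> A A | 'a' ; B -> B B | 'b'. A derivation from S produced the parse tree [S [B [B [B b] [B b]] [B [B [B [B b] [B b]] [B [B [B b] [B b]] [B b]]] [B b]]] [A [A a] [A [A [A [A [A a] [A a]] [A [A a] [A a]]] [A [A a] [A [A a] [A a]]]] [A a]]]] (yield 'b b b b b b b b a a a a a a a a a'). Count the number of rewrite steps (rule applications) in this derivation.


Every bracketed nonterminal node [X ...] in the tree is produced by exactly one rule application.
Reading the tree off as a leftmost derivation:
  Step 1: S  =>  B A   (applied S -> B A)
  Step 2: B A  =>  B B A   (applied B -> B B)
  Step 3: B B A  =>  B B B A   (applied B -> B B)
  Step 4: B B B A  =>  b B B A   (applied B -> b)
  Step 5: b B B A  =>  b b B A   (applied B -> b)
  Step 6: b b B A  =>  b b B B A   (applied B -> B B)
  Step 7: b b B B A  =>  b b B B B A   (applied B -> B B)
  Step 8: b b B B B A  =>  b b B B B B A   (applied B -> B B)
  Step 9: b b B B B B A  =>  b b b B B B A   (applied B -> b)
  Step 10: b b b B B B A  =>  b b b b B B A   (applied B -> b)
  Step 11: b b b b B B A  =>  b b b b B B B A   (applied B -> B B)
  Step 12: b b b b B B B A  =>  b b b b B B B B A   (applied B -> B B)
  Step 13: b b b b B B B B A  =>  b b b b b B B B A   (applied B -> b)
  Step 14: b b b b b B B B A  =>  b b b b b b B B A   (applied B -> b)
  Step 15: b b b b b b B B A  =>  b b b b b b b B A   (applied B -> b)
  Step 16: b b b b b b b B A  =>  b b b b b b b b A   (applied B -> b)
  Step 17: b b b b b b b b A  =>  b b b b b b b b A A   (applied A -> A A)
  Step 18: b b b b b b b b A A  =>  b b b b b b b b a A   (applied A -> a)
  Step 19: b b b b b b b b a A  =>  b b b b b b b b a A A   (applied A -> A A)
  Step 20: b b b b b b b b a A A  =>  b b b b b b b b a A A A   (applied A -> A A)
  Step 21: b b b b b b b b a A A A  =>  b b b b b b b b a A A A A   (applied A -> A A)
  Step 22: b b b b b b b b a A A A A  =>  b b b b b b b b a A A A A A   (applied A -> A A)
  Step 23: b b b b b b b b a A A A A A  =>  b b b b b b b b a a A A A A   (applied A -> a)
  Step 24: b b b b b b b b a a A A A A  =>  b b b b b b b b a a a A A A   (applied A -> a)
  Step 25: b b b b b b b b a a a A A A  =>  b b b b b b b b a a a A A A A   (applied A -> A A)
  Step 26: b b b b b b b b a a a A A A A  =>  b b b b b b b b a a a a A A A   (applied A -> a)
  Step 27: b b b b b b b b a a a a A A A  =>  b b b b b b b b a a a a a A A   (applied A -> a)
  Step 28: b b b b b b b b a a a a a A A  =>  b b b b b b b b a a a a a A A A   (applied A -> A A)
  Step 29: b b b b b b b b a a a a a A A A  =>  b b b b b b b b a a a a a a A A   (applied A -> a)
  Step 30: b b b b b b b b a a a a a a A A  =>  b b b b b b b b a a a a a a A A A   (applied A -> A A)
  Step 31: b b b b b b b b a a a a a a A A A  =>  b b b b b b b b a a a a a a a A A   (applied A -> a)
  Step 32: b b b b b b b b a a a a a a a A A  =>  b b b b b b b b a a a a a a a a A   (applied A -> a)
  Step 33: b b b b b b b b a a a a a a a a A  =>  b b b b b b b b a a a a a a a a a   (applied A -> a)
Final yield: b b b b b b b b a a a a a a a a a
Total rewrite steps: 33

33


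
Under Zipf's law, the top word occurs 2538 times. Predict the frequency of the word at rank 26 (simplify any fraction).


Zipf's law: freq(rank) = f1 / rank
f1 = 2538, rank = 26
freq = 2538 / 26
GCD(2538, 26) = 2
Simplified: 1269/13

1269/13


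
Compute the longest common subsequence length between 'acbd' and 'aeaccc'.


DP table for LCS of 'acbd' and 'aeaccc':
       a  e  a  c  c  c
    0  0  0  0  0  0  0
  a 0  1  1  1  1  1  1
  c 0  1  1  1  2  2  2
  b 0  1  1  1  2  2  2
  d 0  1  1  1  2  2  2
LCS: 'ac'
LCS length = 2

2


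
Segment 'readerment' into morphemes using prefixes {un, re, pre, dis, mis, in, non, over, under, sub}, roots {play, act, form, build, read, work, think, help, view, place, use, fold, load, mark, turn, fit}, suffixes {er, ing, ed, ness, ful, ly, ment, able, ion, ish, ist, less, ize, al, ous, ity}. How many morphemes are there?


Segmenting 'readerment' against the inventory:
  'read' -> root (morpheme 1)
  'er' -> suffix (morpheme 2)
  'ment' -> suffix (morpheme 3)
Total morphemes: 3

3


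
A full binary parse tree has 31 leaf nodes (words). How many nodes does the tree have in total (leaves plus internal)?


Leaf nodes (terminals): 31
Internal nodes = n - 1 = 31 - 1 = 30
Total = leaves + internal = 31 + 30 = 61

61


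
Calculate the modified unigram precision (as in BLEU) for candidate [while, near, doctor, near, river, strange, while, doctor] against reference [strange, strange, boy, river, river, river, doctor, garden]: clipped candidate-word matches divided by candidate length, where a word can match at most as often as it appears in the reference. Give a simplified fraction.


Reference word counts: {'boy': 1, 'doctor': 1, 'garden': 1, 'river': 3, 'strange': 2}
Checking each candidate word (with clipping):
  'while' -> not in reference -> no match (matches: 0)
  'near' -> not in reference -> no match (matches: 0)
  'doctor' -> in reference (ref count 1, used 1/1) -> match (matches: 1)
  'near' -> not in reference -> no match (matches: 1)
  'river' -> in reference (ref count 3, used 1/3) -> match (matches: 2)
  'strange' -> in reference (ref count 2, used 1/2) -> match (matches: 3)
  'while' -> not in reference -> no match (matches: 3)
  'doctor' -> ref count 1 already used up (1/1) -> clipped, no match (matches: 3)
Clipped matches: 3, Candidate length: 8
Precision = 3/8

3/8


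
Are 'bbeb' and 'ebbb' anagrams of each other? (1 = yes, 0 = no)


Sort characters of 'bbeb': 'bbbe'
Sort characters of 'ebbb': 'bbbe'
Sorted forms match -> they ARE anagrams
Result: 1

1


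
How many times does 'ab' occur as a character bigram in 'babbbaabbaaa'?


Scanning 'babbbaabbaaa' for bigram 'ab':
  Position 0: 'ba' -> no
  Position 1: 'ab' -> MATCH
  Position 2: 'bb' -> no
  Position 3: 'bb' -> no
  Position 4: 'ba' -> no
  Position 5: 'aa' -> no
  Position 6: 'ab' -> MATCH
  Position 7: 'bb' -> no
  Position 8: 'ba' -> no
  Position 9: 'aa' -> no
  Position 10: 'aa' -> no
Total matches: 2

2


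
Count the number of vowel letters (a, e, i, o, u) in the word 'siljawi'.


Scanning each character of 'siljawi':
  Position 1: 's' -> consonant (running count: 0)
  Position 2: 'i' -> vowel (running count: 1)
  Position 3: 'l' -> consonant (running count: 1)
  Position 4: 'j' -> consonant (running count: 1)
  Position 5: 'a' -> vowel (running count: 2)
  Position 6: 'w' -> consonant (running count: 2)
  Position 7: 'i' -> vowel (running count: 3)
Total vowels: 3

3


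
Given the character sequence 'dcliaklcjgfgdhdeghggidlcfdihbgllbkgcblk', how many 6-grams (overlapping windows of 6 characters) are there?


String 'dcliaklcjgfgdhdeghggidlcfdihbgllbkgcblk' has length L = 39.
Number of overlapping n-grams = L - n + 1
Substituting: 39 - 6 + 1 = 34

34


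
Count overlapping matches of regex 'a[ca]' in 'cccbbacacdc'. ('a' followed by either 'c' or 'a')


Pattern: a[ca] means 'a' followed by either 'c' or 'a'.
Scanning 'cccbbacacdc' position-by-position:
  Pos 0: window 'cc' -> no
  Pos 1: window 'cc' -> no
  Pos 2: window 'cb' -> no
  Pos 3: window 'bb' -> no
  Pos 4: window 'ba' -> no
  Pos 5: window 'ac' -> MATCH
  Pos 6: window 'ca' -> no
  Pos 7: window 'ac' -> MATCH
  Pos 8: window 'cd' -> no
  Pos 9: window 'dc' -> no
  Pos 10: window 'c' -> no
Total matches: 2

2


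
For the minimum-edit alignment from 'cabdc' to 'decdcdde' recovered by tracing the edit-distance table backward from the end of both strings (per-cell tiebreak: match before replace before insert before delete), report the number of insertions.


Edit distance = 6. Backtracking from cell (5, 8) with preference match > replace > insert > delete,
then listing the resulting alignment 'cabdc' -> 'decdcdde' left to right:
  Step 1: insert 'd' [insertion #1]
  Step 2: insert 'e' [insertion #2]
  Step 3: keep 'c'
  Step 4: insert 'd' [insertion #3]
  Step 5: replace a->c
  Step 6: replace b->d
  Step 7: keep 'd'
  Step 8: replace c->e
Total insertions: 3

3


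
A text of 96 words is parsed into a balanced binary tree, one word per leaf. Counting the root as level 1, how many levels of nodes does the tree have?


In a balanced binary tree with n leaves the deepest leaf is ceil(log2(n)) edges below the root,
so counting node levels inclusive of root and leaves gives ceil(log2(n)) + 1 levels.
log2(96) = 6.5850
ceil(6.5850) = 7
levels = 7 + 1 = 8

8


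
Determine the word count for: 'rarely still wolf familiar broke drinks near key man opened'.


Counting words by splitting on spaces:
  Word 1: 'rarely'
  Word 2: 'still'
  Word 3: 'wolf'
  Word 4: 'familiar'
  Word 5: 'broke'
  Word 6: 'drinks'
  Word 7: 'near'
  Word 8: 'key'
  Word 9: 'man'
  Word 10: 'opened'
Total words: 10

10


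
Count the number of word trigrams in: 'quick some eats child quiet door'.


Word trigrams from [6] words:
  Trigram 1: (quick some eats)
  Trigram 2: (some eats child)
  Trigram 3: (eats child quiet)
  Trigram 4: (child quiet door)
Total word trigrams: 6 - 2 = 4

4


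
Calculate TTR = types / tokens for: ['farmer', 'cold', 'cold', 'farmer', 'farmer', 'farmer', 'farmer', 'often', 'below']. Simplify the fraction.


Tokens: 9
Unique types: ('below', 'cold', 'farmer', 'often') = 4
TTR = 4/9
Already in lowest terms.

4/9


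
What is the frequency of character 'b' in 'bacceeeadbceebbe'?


Scanning 'bacceeeadbceebbe' for 'b':
  Position 0: 'b' -> MATCH (count: 1)
  Position 9: 'b' -> MATCH (count: 2)
  Position 13: 'b' -> MATCH (count: 3)
  Position 14: 'b' -> MATCH (count: 4)
Total occurrences of 'b': 4

4


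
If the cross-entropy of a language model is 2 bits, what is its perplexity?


Perplexity formula: PP = 2^H
H = 2
PP = 2^2
Steps: 2^1 = 2, 2^2 = 4
PP = 4

4


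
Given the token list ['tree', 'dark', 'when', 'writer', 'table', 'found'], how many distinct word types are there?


Listing all tokens and tracking unique types:
  Token 1: 'tree' -> NEW (unique so far: 1)
  Token 2: 'dark' -> NEW (unique so far: 2)
  Token 3: 'when' -> NEW (unique so far: 3)
  Token 4: 'writer' -> NEW (unique so far: 4)
  Token 5: 'table' -> NEW (unique so far: 5)
  Token 6: 'found' -> NEW (unique so far: 6)
Unique types: ('dark', 'found', 'table', 'tree', 'when', 'writer')
Vocabulary size: 6

6


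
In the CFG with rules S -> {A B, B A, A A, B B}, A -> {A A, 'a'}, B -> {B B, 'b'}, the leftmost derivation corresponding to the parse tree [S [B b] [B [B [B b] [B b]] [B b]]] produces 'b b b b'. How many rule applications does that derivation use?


Every bracketed nonterminal node [X ...] in the tree is produced by exactly one rule application.
Reading the tree off as a leftmost derivation:
  Step 1: S  =>  B B   (applied S -> B B)
  Step 2: B B  =>  b B   (applied B -> b)
  Step 3: b B  =>  b B B   (applied B -> B B)
  Step 4: b B B  =>  b B B B   (applied B -> B B)
  Step 5: b B B B  =>  b b B B   (applied B -> b)
  Step 6: b b B B  =>  b b b B   (applied B -> b)
  Step 7: b b b B  =>  b b b b   (applied B -> b)
Final yield: b b b b
Total rewrite steps: 7

7


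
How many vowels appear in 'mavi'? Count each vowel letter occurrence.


Scanning each character of 'mavi':
  Position 1: 'm' -> consonant (running count: 0)
  Position 2: 'a' -> vowel (running count: 1)
  Position 3: 'v' -> consonant (running count: 1)
  Position 4: 'i' -> vowel (running count: 2)
Total vowels: 2

2


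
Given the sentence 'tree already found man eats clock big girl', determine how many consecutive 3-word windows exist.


Word trigrams from [8] words:
  Trigram 1: (tree already found)
  Trigram 2: (already found man)
  Trigram 3: (found man eats)
  Trigram 4: (man eats clock)
  Trigram 5: (eats clock big)
  Trigram 6: (clock big girl)
Total word trigrams: 8 - 2 = 6

6


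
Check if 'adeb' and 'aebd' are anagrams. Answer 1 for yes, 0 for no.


Sort characters of 'adeb': 'abde'
Sort characters of 'aebd': 'abde'
Sorted forms match -> they ARE anagrams
Result: 1

1


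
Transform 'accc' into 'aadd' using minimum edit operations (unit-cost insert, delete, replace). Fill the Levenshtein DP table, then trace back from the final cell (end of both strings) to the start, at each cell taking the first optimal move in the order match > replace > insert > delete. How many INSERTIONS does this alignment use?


Edit distance = 3. Backtracking from cell (4, 4) with preference match > replace > insert > delete,
then listing the resulting alignment 'accc' -> 'aadd' left to right:
  Step 1: keep 'a'
  Step 2: replace c->a
  Step 3: replace c->d
  Step 4: replace c->d
Total insertions: 0

0


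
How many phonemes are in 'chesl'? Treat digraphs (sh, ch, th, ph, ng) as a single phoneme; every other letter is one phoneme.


Parsing 'chesl' greedily, digraphs first:
  'ch' -> digraph (1 consonant phoneme) (phonemes so far: 1)
  'e' -> vowel phoneme (phonemes so far: 2)
  's' -> consonant phoneme (phonemes so far: 3)
  'l' -> consonant phoneme (phonemes so far: 4)
Total phonemes: 4

4


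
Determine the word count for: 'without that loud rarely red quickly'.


Counting words by splitting on spaces:
  Word 1: 'without'
  Word 2: 'that'
  Word 3: 'loud'
  Word 4: 'rarely'
  Word 5: 'red'
  Word 6: 'quickly'
Total words: 6

6


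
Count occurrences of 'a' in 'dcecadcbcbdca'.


Scanning 'dcecadcbcbdca' for 'a':
  Position 4: 'a' -> MATCH (count: 1)
  Position 12: 'a' -> MATCH (count: 2)
Total occurrences of 'a': 2

2


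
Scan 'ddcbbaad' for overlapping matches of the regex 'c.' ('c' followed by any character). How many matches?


Pattern: c. means 'c' followed by any character.
Scanning 'ddcbbaad' position-by-position:
  Pos 0: window 'dd' -> no
  Pos 1: window 'dc' -> no
  Pos 2: window 'cb' -> MATCH
  Pos 3: window 'bb' -> no
  Pos 4: window 'ba' -> no
  Pos 5: window 'aa' -> no
  Pos 6: window 'ad' -> no
  Pos 7: window 'd' -> no
Total matches: 1

1


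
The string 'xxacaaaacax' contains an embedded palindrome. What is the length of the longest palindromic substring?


Scanning 'xxacaaaacax' for palindromic substrings.
Substring at positions 1-10: 'xacaaaacax'.
Check: reverse('xacaaaacax') = 'xacaaaacax' -> palindrome confirmed.
Neighbouring characters ('x' / '-') break symmetry, so it cannot extend further.
No longer palindromic substring exists; longest length = 10

10


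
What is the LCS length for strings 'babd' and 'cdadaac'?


DP table for LCS of 'babd' and 'cdadaac':
       c  d  a  d  a  a  c
    0  0  0  0  0  0  0  0
  b 0  0  0  0  0  0  0  0
  a 0  0  0  1  1  1  1  1
  b 0  0  0  1  1  1  1  1
  d 0  0  1  1  2  2  2  2
LCS: 'ad'
LCS length = 2

2


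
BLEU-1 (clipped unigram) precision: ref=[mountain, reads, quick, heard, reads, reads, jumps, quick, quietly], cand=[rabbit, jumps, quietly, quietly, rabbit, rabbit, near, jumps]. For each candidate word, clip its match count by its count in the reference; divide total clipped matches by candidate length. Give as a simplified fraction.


Reference word counts: {'heard': 1, 'jumps': 1, 'mountain': 1, 'quick': 2, 'quietly': 1, 'reads': 3}
Checking each candidate word (with clipping):
  'rabbit' -> not in reference -> no match (matches: 0)
  'jumps' -> in reference (ref count 1, used 1/1) -> match (matches: 1)
  'quietly' -> in reference (ref count 1, used 1/1) -> match (matches: 2)
  'quietly' -> ref count 1 already used up (1/1) -> clipped, no match (matches: 2)
  'rabbit' -> not in reference -> no match (matches: 2)
  'rabbit' -> not in reference -> no match (matches: 2)
  'near' -> not in reference -> no match (matches: 2)
  'jumps' -> ref count 1 already used up (1/1) -> clipped, no match (matches: 2)
Clipped matches: 2, Candidate length: 8
Precision = 2/8 = 1/4

1/4


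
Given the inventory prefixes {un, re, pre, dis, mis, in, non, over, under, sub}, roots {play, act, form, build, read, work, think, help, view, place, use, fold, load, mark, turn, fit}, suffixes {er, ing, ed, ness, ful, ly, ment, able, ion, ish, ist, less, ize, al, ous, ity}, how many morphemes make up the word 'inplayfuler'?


Segmenting 'inplayfuler' against the inventory:
  'in' -> prefix (morpheme 1)
  'play' -> root (morpheme 2)
  'ful' -> suffix (morpheme 3)
  'er' -> suffix (morpheme 4)
Total morphemes: 4

4


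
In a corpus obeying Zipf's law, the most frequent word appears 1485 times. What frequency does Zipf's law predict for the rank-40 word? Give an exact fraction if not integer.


Zipf's law: freq(rank) = f1 / rank
f1 = 1485, rank = 40
freq = 1485 / 40
GCD(1485, 40) = 5
Simplified: 297/8

297/8


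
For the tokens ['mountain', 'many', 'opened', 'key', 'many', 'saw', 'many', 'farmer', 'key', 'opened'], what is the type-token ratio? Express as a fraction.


Tokens: 10
Unique types: ('farmer', 'key', 'many', 'mountain', 'opened', 'saw') = 6
TTR = 6/10
Simplify: divide both by 2 -> 3/5
TTR = 3/5

3/5


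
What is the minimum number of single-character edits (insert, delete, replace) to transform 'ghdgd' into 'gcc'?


Building DP table for s1='ghdgd' (len 5) and s2='gcc' (len 3):
       g  c  c
    0  1  2  3
  g 1  0  1  2
  h 2  1  1  2
  d 3  2  2  2
  g 4  3  3  3
  d 5  4  4  4
Edit distance = dp[5][3] = 4

4


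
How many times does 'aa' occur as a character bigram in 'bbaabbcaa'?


Scanning 'bbaabbcaa' for bigram 'aa':
  Position 0: 'bb' -> no
  Position 1: 'ba' -> no
  Position 2: 'aa' -> MATCH
  Position 3: 'ab' -> no
  Position 4: 'bb' -> no
  Position 5: 'bc' -> no
  Position 6: 'ca' -> no
  Position 7: 'aa' -> MATCH
Total matches: 2

2


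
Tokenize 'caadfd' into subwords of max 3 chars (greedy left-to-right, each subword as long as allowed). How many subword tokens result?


'caadfd' has 6 characters.
Chunking with max size 3:
  Chunk 1: 'caa' (positions 0-2)
  Chunk 2: 'dfd' (positions 3-5)
Total chunks: ceil(6 / 3) = 2

2


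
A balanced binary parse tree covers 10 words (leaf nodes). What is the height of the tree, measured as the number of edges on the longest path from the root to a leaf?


In a balanced binary tree with n leaves the deepest leaf is ceil(log2(n)) edges below the root.
log2(10) = 3.3219
ceil(3.3219) = 4
height (edges) = 4

4


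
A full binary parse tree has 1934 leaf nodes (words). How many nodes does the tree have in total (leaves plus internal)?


Leaf nodes (terminals): 1934
Internal nodes = n - 1 = 1934 - 1 = 1933
Total = leaves + internal = 1934 + 1933 = 3867

3867


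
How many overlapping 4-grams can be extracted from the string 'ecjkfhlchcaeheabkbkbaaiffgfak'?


String 'ecjkfhlchcaeheabkbkbaaiffgfak' has length L = 29.
Number of overlapping n-grams = L - n + 1
Substituting: 29 - 4 + 1 = 26

26


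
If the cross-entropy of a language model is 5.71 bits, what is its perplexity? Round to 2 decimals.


Perplexity formula: PP = 2^H
H = 5.71
PP = 2^5.71
Decompose: 2^5.71 = 2^5 * 2^0.71
2^5 = 32, 2^0.71 ~ 1.6358041
PP ~ 32 * 1.6358041 = 52.3457312
Rounded to 2 decimals: 52.35

52.35


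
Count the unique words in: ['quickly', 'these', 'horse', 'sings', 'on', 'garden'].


Listing all tokens and tracking unique types:
  Token 1: 'quickly' -> NEW (unique so far: 1)
  Token 2: 'these' -> NEW (unique so far: 2)
  Token 3: 'horse' -> NEW (unique so far: 3)
  Token 4: 'sings' -> NEW (unique so far: 4)
  Token 5: 'on' -> NEW (unique so far: 5)
  Token 6: 'garden' -> NEW (unique so far: 6)
Unique types: ('garden', 'horse', 'on', 'quickly', 'sings', 'these')
Vocabulary size: 6

6


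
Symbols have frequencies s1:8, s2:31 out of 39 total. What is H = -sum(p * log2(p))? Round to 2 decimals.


Computing entropy H = -sum(p_i * log2(p_i)):
  s1: p = 8/39 = 0.2051, -p*log2(p) = 0.4688
  s2: p = 31/39 = 0.7949, -p*log2(p) = 0.2633
H = sum of terms = 0.7321
Rounded to 2 decimals: 0.73

0.73


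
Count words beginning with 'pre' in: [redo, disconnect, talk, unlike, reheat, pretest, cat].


Checking each word for prefix 'pre':
  'redo' -> no (count: 0)
  'disconnect' -> no (count: 0)
  'talk' -> no (count: 0)
  'unlike' -> no (count: 0)
  'reheat' -> no (count: 0)
  'pretest' -> YES, starts with 'pre' (count: 1)
  'cat' -> no (count: 1)
Total with prefix 'pre': 1

1


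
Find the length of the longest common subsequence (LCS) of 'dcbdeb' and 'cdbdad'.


DP table for LCS of 'dcbdeb' and 'cdbdad':
       c  d  b  d  a  d
    0  0  0  0  0  0  0
  d 0  0  1  1  1  1  1
  c 0  1  1  1  1  1  1
  b 0  1  1  2  2  2  2
  d 0  1  2  2  3  3  3
  e 0  1  2  2  3  3  3
  b 0  1  2  3  3  3  3
LCS: 'dbd'
LCS length = 3

3


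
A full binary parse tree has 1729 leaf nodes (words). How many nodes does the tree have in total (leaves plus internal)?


Leaf nodes (terminals): 1729
Internal nodes = n - 1 = 1729 - 1 = 1728
Total = leaves + internal = 1729 + 1728 = 3457

3457


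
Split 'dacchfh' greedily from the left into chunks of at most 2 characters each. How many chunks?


'dacchfh' has 7 characters.
Chunking with max size 2:
  Chunk 1: 'da' (positions 0-1)
  Chunk 2: 'cc' (positions 2-3)
  Chunk 3: 'hf' (positions 4-5)
  Chunk 4: 'h' (positions 6-6)
Total chunks: ceil(7 / 2) = 4

4


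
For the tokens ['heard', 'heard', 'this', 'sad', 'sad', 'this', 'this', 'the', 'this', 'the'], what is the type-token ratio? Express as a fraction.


Tokens: 10
Unique types: ('heard', 'sad', 'the', 'this') = 4
TTR = 4/10
Simplify: divide both by 2 -> 2/5
TTR = 2/5

2/5


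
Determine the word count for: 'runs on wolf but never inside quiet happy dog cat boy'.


Counting words by splitting on spaces:
  Word 1: 'runs'
  Word 2: 'on'
  Word 3: 'wolf'
  Word 4: 'but'
  Word 5: 'never'
  Word 6: 'inside'
  Word 7: 'quiet'
  Word 8: 'happy'
  Word 9: 'dog'
  Word 10: 'cat'
  Word 11: 'boy'
Total words: 11

11


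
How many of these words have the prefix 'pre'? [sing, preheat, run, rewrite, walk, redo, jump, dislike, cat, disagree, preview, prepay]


Checking each word for prefix 'pre':
  'sing' -> no (count: 0)
  'preheat' -> YES, starts with 'pre' (count: 1)
  'run' -> no (count: 1)
  'rewrite' -> no (count: 1)
  'walk' -> no (count: 1)
  'redo' -> no (count: 1)
  'jump' -> no (count: 1)
  'dislike' -> no (count: 1)
  'cat' -> no (count: 1)
  'disagree' -> no (count: 1)
  'preview' -> YES, starts with 'pre' (count: 2)
  'prepay' -> YES, starts with 'pre' (count: 3)
Total with prefix 'pre': 3

3


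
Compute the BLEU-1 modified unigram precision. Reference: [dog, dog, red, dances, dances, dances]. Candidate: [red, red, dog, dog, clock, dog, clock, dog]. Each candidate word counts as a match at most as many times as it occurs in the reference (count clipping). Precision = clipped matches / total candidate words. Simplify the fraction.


Reference word counts: {'dances': 3, 'dog': 2, 'red': 1}
Checking each candidate word (with clipping):
  'red' -> in reference (ref count 1, used 1/1) -> match (matches: 1)
  'red' -> ref count 1 already used up (1/1) -> clipped, no match (matches: 1)
  'dog' -> in reference (ref count 2, used 1/2) -> match (matches: 2)
  'dog' -> in reference (ref count 2, used 2/2) -> match (matches: 3)
  'clock' -> not in reference -> no match (matches: 3)
  'dog' -> ref count 2 already used up (2/2) -> clipped, no match (matches: 3)
  'clock' -> not in reference -> no match (matches: 3)
  'dog' -> ref count 2 already used up (2/2) -> clipped, no match (matches: 3)
Clipped matches: 3, Candidate length: 8
Precision = 3/8

3/8


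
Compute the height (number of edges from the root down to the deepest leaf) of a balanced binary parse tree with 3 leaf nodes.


In a balanced binary tree with n leaves the deepest leaf is ceil(log2(n)) edges below the root.
log2(3) = 1.5850
ceil(1.5850) = 2
height (edges) = 2

2


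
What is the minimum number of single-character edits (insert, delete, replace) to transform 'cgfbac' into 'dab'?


Building DP table for s1='cgfbac' (len 6) and s2='dab' (len 3):
       d  a  b
    0  1  2  3
  c 1  1  2  3
  g 2  2  2  3
  f 3  3  3  3
  b 4  4  4  3
  a 5  5  4  4
  c 6  6  5  5
Edit distance = dp[6][3] = 5

5


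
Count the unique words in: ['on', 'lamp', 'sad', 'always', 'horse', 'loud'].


Listing all tokens and tracking unique types:
  Token 1: 'on' -> NEW (unique so far: 1)
  Token 2: 'lamp' -> NEW (unique so far: 2)
  Token 3: 'sad' -> NEW (unique so far: 3)
  Token 4: 'always' -> NEW (unique so far: 4)
  Token 5: 'horse' -> NEW (unique so far: 5)
  Token 6: 'loud' -> NEW (unique so far: 6)
Unique types: ('always', 'horse', 'lamp', 'loud', 'on', 'sad')
Vocabulary size: 6

6


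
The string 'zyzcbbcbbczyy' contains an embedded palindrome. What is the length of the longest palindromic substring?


Scanning 'zyzcbbcbbczyy' for palindromic substrings.
Substring at positions 1-11: 'yzcbbcbbczy'.
Check: reverse('yzcbbcbbczy') = 'yzcbbcbbczy' -> palindrome confirmed.
Neighbouring characters ('z' / 'y') break symmetry, so it cannot extend further.
No longer palindromic substring exists; longest length = 11

11
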